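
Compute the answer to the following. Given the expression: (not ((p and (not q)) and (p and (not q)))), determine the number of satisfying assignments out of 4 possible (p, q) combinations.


Check all 4 assignments:
p=0, q=0: 1
p=0, q=1: 1
p=1, q=0: 0
p=1, q=1: 1
Count of True = 3

3


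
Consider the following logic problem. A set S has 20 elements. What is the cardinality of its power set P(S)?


The power set of a set with n elements has 2^n elements.
|P(S)| = 2^20 = 1048576

1048576


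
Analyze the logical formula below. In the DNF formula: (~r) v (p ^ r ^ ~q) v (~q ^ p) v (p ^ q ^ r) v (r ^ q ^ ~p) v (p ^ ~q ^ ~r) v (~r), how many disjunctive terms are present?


A DNF formula is a disjunction of terms (conjunctions).
Terms are separated by v.
Counting the disjuncts: 7 terms.

7


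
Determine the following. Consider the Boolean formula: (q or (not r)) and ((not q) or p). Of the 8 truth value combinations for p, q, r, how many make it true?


Evaluate all 8 assignments for p, q, r:
p=0, q=0, r=0: 1
p=0, q=0, r=1: 0
p=0, q=1, r=0: 0
p=0, q=1, r=1: 0
p=1, q=0, r=0: 1
p=1, q=0, r=1: 0
p=1, q=1, r=0: 1
p=1, q=1, r=1: 1
Satisfying count = 4

4


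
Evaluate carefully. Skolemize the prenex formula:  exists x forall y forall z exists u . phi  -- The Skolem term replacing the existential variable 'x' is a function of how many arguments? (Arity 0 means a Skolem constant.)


Quantifier prefix: exists x forall y forall z exists u
'x' is existentially quantified at position 1.
No universal quantifiers precede it.
Skolem function arity = 0 (a Skolem constant)

0


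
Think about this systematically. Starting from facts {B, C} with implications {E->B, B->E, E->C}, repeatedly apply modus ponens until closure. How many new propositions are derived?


Initial facts: {B, C}
Apply modus ponens to closure:
  B and B->E  =>  E
Final known: {B, C, E}
New propositions: {E}
Count = 1

1


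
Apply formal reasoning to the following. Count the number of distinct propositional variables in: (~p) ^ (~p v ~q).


Identify each variable that appears in the formula.
Variables found: p, q
Count = 2

2


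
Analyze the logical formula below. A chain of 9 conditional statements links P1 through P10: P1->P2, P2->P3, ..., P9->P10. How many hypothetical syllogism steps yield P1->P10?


With 9 implications in a chain connecting 10 propositions:
P1->P2, P2->P3, ..., P9->P10
Steps needed = (number of implications) - 1 = 9 - 1 = 8

8


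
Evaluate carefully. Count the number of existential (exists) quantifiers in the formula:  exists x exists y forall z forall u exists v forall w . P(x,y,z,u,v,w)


Quantifier prefix: exists x exists y forall z forall u exists v forall w
Mark each quantifier type:
  E E U U E U
Universal count = 3, Existential count = 3
Asked for existential (exists) quantifiers: 3

3


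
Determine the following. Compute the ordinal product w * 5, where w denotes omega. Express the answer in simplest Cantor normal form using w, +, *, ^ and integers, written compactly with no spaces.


Compute w * 5.
Ordinal * is associative and left-distributive over +, but NOT commutative; for finite n>1, n*w = w but w*n stays w*n.
w * 5 means 5 copies of w concatenated: w*5.
Result = w*5

w*5


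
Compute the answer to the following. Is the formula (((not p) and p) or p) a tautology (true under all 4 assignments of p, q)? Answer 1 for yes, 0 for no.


Check all 4 assignments:
p=0, q=0: 0
p=0, q=1: 0
p=1, q=0: 1
p=1, q=1: 1
Satisfying count = 2/4.
Tautology iff count = 4: no.

0


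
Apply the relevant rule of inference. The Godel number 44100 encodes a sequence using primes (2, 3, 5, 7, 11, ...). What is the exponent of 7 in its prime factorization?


Factorize 44100 by dividing by 7 repeatedly.
Division steps: 7 divides 44100 exactly 2 time(s).
Exponent of 7 = 2

2


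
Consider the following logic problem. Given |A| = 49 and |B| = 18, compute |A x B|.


The Cartesian product A x B contains all ordered pairs (a, b).
|A x B| = |A| * |B| = 49 * 18 = 882

882


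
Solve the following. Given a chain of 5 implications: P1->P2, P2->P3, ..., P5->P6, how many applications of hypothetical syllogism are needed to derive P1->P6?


With 5 implications in a chain connecting 6 propositions:
P1->P2, P2->P3, ..., P5->P6
Steps needed = (number of implications) - 1 = 5 - 1 = 4

4


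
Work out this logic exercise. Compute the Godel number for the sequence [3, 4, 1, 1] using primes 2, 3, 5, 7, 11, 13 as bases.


Encode each element as an exponent of the corresponding prime:
  2^3 = 8
  3^4 = 81
  5^1 = 5
  7^1 = 7
Product = 8 * 81 * 5 * 7 = 22680

22680


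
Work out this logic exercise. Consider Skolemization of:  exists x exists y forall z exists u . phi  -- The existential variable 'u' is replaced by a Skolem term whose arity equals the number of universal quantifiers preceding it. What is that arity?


Quantifier prefix: exists x exists y forall z exists u
'u' is existentially quantified at position 4.
Universal variables preceding it: z
Skolem function arity = 1

1


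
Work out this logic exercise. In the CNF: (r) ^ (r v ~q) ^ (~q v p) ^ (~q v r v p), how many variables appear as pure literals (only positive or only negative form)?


Check each variable for pure literal status:
p: pure positive
q: pure negative
r: pure positive
Pure literal count = 3

3


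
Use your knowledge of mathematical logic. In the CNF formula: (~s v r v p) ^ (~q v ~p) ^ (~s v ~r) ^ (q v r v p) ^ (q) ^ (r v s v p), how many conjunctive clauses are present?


A CNF formula is a conjunction of clauses.
Clauses are separated by ^.
Counting the conjuncts: 6 clauses.

6


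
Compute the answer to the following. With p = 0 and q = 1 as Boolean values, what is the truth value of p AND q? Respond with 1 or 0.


p = 0, q = 1
Operation: p AND q
Evaluate: 0 AND 1 = 0

0


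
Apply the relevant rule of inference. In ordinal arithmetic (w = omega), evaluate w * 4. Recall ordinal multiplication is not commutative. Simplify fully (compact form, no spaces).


Compute w * 4.
Ordinal * is associative and left-distributive over +, but NOT commutative; for finite n>1, n*w = w but w*n stays w*n.
w * 4 means 4 copies of w concatenated: w*4.
Result = w*4

w*4


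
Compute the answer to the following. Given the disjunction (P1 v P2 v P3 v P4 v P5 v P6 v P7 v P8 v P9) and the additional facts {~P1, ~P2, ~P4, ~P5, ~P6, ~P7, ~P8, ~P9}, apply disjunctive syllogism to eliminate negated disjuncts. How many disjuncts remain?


Original disjuncts (9): P1, P2, P3, P4, P5, P6, P7, P8, P9
Negated (eliminate): ~P1, ~P2, ~P4, ~P5, ~P6, ~P7, ~P8, ~P9
Remaining disjuncts: P3
Count = 9 - 8 = 1

1


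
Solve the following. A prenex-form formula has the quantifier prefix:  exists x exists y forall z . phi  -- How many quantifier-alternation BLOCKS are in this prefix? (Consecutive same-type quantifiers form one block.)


Quantifier-type sequence: E E A  (A=forall, E=exists)
Group into maximal same-type runs:
  Ex2 | Ax1
Number of blocks = 2

2


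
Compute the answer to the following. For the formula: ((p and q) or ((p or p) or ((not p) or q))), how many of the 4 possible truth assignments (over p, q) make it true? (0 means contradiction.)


Check all 4 assignments:
p=0, q=0: 1
p=0, q=1: 1
p=1, q=0: 1
p=1, q=1: 1
Count of True = 4

4


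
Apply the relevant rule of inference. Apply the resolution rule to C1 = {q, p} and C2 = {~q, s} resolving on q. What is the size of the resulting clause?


Remove q from C1 and ~q from C2.
C1 remainder: {p}
C2 remainder: {s}
Union (resolvent): {p, s}
Resolvent has 2 literal(s).

2


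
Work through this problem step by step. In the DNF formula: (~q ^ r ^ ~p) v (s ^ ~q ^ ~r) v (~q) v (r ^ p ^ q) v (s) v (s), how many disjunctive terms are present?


A DNF formula is a disjunction of terms (conjunctions).
Terms are separated by v.
Counting the disjuncts: 6 terms.

6


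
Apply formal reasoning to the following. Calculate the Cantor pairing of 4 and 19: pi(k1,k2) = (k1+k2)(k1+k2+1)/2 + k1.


k1 + k2 = 23
(k1+k2)(k1+k2+1)/2 = 23 * 24 / 2 = 276
pi = 276 + 4 = 280

280


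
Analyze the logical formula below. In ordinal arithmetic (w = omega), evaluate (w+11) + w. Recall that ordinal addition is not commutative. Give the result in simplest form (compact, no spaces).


Compute (w+11) + w.
Ordinal + is associative but NOT commutative; for finite n>0, n + w = w but w + n stays w+n.
(w+11) + w = w + (11+w) = w + w = w*2 (the finite tail 11 is absorbed by the right w).
Result = w*2

w*2


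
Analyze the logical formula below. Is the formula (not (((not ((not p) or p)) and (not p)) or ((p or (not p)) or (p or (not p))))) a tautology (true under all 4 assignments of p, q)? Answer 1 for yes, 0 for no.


Check all 4 assignments:
p=0, q=0: 0
p=0, q=1: 0
p=1, q=0: 0
p=1, q=1: 0
Satisfying count = 0/4.
Tautology iff count = 4: no.

0


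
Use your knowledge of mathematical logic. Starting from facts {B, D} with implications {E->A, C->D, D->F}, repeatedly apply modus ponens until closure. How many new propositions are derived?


Initial facts: {B, D}
Apply modus ponens to closure:
  D and D->F  =>  F
Final known: {B, D, F}
New propositions: {F}
Count = 1

1


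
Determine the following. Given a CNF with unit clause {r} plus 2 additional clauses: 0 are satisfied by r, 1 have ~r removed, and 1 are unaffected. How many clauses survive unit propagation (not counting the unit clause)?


Satisfied (removed): 0
Shortened (remain): 1
Unchanged (remain): 1
Remaining = 1 + 1 = 2

2


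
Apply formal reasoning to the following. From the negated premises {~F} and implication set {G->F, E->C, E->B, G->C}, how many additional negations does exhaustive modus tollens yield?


Initial negated facts: {~F}
Apply modus tollens to closure:
  ~F and G->F  =>  ~G
Final negated: {~F, ~G}
New negations: {~G}
Count = 1

1


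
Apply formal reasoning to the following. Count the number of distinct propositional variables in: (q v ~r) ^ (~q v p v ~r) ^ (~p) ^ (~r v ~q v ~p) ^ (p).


Identify each variable that appears in the formula.
Variables found: p, q, r
Count = 3

3


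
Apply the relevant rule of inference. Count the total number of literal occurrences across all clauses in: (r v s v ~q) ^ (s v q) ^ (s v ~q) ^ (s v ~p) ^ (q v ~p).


Counting literals in each clause:
Clause 1: 3 literal(s)
Clause 2: 2 literal(s)
Clause 3: 2 literal(s)
Clause 4: 2 literal(s)
Clause 5: 2 literal(s)
Total = 11

11


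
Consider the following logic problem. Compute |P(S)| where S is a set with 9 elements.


The power set of a set with n elements has 2^n elements.
|P(S)| = 2^9 = 512

512


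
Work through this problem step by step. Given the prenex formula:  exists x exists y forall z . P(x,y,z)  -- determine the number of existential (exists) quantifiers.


Quantifier prefix: exists x exists y forall z
Mark each quantifier type:
  E E U
Universal count = 1, Existential count = 2
Asked for existential (exists) quantifiers: 2

2


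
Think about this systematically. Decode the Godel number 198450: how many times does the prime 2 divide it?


Factorize 198450 by dividing by 2 repeatedly.
Division steps: 2 divides 198450 exactly 1 time(s).
Exponent of 2 = 1

1


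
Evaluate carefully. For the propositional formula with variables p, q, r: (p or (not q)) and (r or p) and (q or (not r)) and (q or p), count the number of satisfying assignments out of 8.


Evaluate all 8 assignments for p, q, r:
p=0, q=0, r=0: 0
p=0, q=0, r=1: 0
p=0, q=1, r=0: 0
p=0, q=1, r=1: 0
p=1, q=0, r=0: 1
p=1, q=0, r=1: 0
p=1, q=1, r=0: 1
p=1, q=1, r=1: 1
Satisfying count = 3

3


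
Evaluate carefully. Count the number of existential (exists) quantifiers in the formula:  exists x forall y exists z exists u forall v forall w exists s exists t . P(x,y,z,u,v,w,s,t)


Quantifier prefix: exists x forall y exists z exists u forall v forall w exists s exists t
Mark each quantifier type:
  E U E E U U E E
Universal count = 3, Existential count = 5
Asked for existential (exists) quantifiers: 5

5


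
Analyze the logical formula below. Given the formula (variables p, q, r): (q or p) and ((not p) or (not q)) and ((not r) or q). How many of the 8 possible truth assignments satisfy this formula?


Evaluate all 8 assignments for p, q, r:
p=0, q=0, r=0: 0
p=0, q=0, r=1: 0
p=0, q=1, r=0: 1
p=0, q=1, r=1: 1
p=1, q=0, r=0: 1
p=1, q=0, r=1: 0
p=1, q=1, r=0: 0
p=1, q=1, r=1: 0
Satisfying count = 3

3


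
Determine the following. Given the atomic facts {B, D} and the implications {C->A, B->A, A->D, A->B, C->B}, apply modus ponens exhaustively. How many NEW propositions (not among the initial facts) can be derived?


Initial facts: {B, D}
Apply modus ponens to closure:
  B and B->A  =>  A
Final known: {A, B, D}
New propositions: {A}
Count = 1

1


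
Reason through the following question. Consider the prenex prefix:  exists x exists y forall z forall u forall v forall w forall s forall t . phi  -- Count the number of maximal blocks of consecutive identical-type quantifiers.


Quantifier-type sequence: E E A A A A A A  (A=forall, E=exists)
Group into maximal same-type runs:
  Ex2 | Ax6
Number of blocks = 2

2


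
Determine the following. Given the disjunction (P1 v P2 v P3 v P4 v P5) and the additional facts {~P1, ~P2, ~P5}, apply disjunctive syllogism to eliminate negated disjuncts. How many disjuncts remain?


Original disjuncts (5): P1, P2, P3, P4, P5
Negated (eliminate): ~P1, ~P2, ~P5
Remaining disjuncts: P3, P4
Count = 5 - 3 = 2

2


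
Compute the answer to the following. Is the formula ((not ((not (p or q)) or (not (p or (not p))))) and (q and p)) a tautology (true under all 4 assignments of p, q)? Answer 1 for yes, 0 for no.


Check all 4 assignments:
p=0, q=0: 0
p=0, q=1: 0
p=1, q=0: 0
p=1, q=1: 1
Satisfying count = 1/4.
Tautology iff count = 4: no.

0


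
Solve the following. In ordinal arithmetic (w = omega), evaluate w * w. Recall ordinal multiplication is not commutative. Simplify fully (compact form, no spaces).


Compute w * w.
Ordinal * is associative and left-distributive over +, but NOT commutative; for finite n>1, n*w = w but w*n stays w*n.
w * w = w^2 by definition.
Result = w^2

w^2


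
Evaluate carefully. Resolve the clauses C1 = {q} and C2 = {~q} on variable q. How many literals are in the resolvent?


Remove q from C1 and ~q from C2.
C1 remainder: {}
C2 remainder: {}
Union (resolvent): {} (empty clause)
Resolvent has 0 literal(s).

0


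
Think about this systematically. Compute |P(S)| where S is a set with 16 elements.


The power set of a set with n elements has 2^n elements.
|P(S)| = 2^16 = 65536

65536


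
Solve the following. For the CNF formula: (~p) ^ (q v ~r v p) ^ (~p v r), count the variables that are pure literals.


Check each variable for pure literal status:
p: mixed (not pure)
q: pure positive
r: mixed (not pure)
Pure literal count = 1

1


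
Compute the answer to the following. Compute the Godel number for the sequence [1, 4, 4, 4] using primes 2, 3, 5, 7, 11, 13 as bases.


Encode each element as an exponent of the corresponding prime:
  2^1 = 2
  3^4 = 81
  5^4 = 625
  7^4 = 2401
Product = 2 * 81 * 625 * 2401 = 243101250

243101250


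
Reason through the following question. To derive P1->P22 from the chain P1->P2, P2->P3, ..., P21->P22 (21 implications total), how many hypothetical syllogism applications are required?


With 21 implications in a chain connecting 22 propositions:
P1->P2, P2->P3, ..., P21->P22
Steps needed = (number of implications) - 1 = 21 - 1 = 20

20


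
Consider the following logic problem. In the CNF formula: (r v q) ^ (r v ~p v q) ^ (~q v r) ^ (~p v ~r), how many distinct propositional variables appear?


Identify each variable that appears in the formula.
Variables found: p, q, r
Count = 3

3


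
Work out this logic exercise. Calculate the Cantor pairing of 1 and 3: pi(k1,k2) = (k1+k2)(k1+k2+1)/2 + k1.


k1 + k2 = 4
(k1+k2)(k1+k2+1)/2 = 4 * 5 / 2 = 10
pi = 10 + 1 = 11

11


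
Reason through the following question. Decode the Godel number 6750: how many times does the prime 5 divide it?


Factorize 6750 by dividing by 5 repeatedly.
Division steps: 5 divides 6750 exactly 3 time(s).
Exponent of 5 = 3

3


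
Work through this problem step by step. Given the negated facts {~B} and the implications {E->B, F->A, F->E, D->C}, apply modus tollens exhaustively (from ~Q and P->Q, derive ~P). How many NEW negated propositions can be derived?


Initial negated facts: {~B}
Apply modus tollens to closure:
  ~B and E->B  =>  ~E
  ~E and F->E  =>  ~F
Final negated: {~B, ~E, ~F}
New negations: {~E, ~F}
Count = 2

2


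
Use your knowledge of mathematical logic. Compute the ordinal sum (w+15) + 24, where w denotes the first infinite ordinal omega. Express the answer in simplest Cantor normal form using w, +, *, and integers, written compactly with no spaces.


Compute (w+15) + 24.
Ordinal + is associative but NOT commutative; for finite n>0, n + w = w but w + n stays w+n.
By associativity: (w+15) + 24 = w + (15+24) = w+39.
Result = w+39

w+39


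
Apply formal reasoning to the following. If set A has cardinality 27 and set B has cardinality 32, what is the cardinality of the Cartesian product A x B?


The Cartesian product A x B contains all ordered pairs (a, b).
|A x B| = |A| * |B| = 27 * 32 = 864

864


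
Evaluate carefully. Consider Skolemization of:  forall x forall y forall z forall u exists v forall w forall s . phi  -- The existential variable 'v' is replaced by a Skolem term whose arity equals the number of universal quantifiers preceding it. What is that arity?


Quantifier prefix: forall x forall y forall z forall u exists v forall w forall s
'v' is existentially quantified at position 5.
Universal variables preceding it: x, y, z, u
Skolem function arity = 4

4


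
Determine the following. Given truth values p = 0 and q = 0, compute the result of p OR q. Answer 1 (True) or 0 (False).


p = 0, q = 0
Operation: p OR q
Evaluate: 0 OR 0 = 0

0


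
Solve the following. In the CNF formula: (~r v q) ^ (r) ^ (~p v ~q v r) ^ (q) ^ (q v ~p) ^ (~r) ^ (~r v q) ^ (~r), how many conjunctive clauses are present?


A CNF formula is a conjunction of clauses.
Clauses are separated by ^.
Counting the conjuncts: 8 clauses.

8


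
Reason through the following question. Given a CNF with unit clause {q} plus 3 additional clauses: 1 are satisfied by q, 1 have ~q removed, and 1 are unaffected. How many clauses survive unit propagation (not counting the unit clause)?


Satisfied (removed): 1
Shortened (remain): 1
Unchanged (remain): 1
Remaining = 1 + 1 = 2

2


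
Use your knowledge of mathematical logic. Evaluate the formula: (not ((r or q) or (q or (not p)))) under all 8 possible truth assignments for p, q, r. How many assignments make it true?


Check all 8 assignments:
p=0, q=0, r=0: 0
p=0, q=0, r=1: 0
p=0, q=1, r=0: 0
p=0, q=1, r=1: 0
p=1, q=0, r=0: 1
p=1, q=0, r=1: 0
p=1, q=1, r=0: 0
p=1, q=1, r=1: 0
Count of True = 1

1


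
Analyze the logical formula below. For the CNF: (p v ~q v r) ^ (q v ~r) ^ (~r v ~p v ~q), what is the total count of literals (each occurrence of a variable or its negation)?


Counting literals in each clause:
Clause 1: 3 literal(s)
Clause 2: 2 literal(s)
Clause 3: 3 literal(s)
Total = 8

8


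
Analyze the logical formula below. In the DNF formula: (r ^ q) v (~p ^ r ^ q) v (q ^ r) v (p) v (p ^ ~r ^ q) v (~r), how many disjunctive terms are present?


A DNF formula is a disjunction of terms (conjunctions).
Terms are separated by v.
Counting the disjuncts: 6 terms.

6


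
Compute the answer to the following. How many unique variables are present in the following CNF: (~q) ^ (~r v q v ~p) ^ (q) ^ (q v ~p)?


Identify each variable that appears in the formula.
Variables found: p, q, r
Count = 3

3


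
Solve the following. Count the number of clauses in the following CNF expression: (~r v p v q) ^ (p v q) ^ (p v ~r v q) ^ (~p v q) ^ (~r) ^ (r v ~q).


A CNF formula is a conjunction of clauses.
Clauses are separated by ^.
Counting the conjuncts: 6 clauses.

6


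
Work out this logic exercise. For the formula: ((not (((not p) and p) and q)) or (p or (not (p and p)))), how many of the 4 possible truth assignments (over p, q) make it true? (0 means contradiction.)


Check all 4 assignments:
p=0, q=0: 1
p=0, q=1: 1
p=1, q=0: 1
p=1, q=1: 1
Count of True = 4

4


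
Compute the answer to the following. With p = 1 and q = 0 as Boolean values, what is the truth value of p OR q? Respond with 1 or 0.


p = 1, q = 0
Operation: p OR q
Evaluate: 1 OR 0 = 1

1


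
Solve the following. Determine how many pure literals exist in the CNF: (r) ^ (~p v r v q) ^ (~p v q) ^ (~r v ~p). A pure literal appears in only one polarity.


Check each variable for pure literal status:
p: pure negative
q: pure positive
r: mixed (not pure)
Pure literal count = 2

2


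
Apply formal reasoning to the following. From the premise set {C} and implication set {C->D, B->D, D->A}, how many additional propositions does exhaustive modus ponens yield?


Initial facts: {C}
Apply modus ponens to closure:
  C and C->D  =>  D
  D and D->A  =>  A
Final known: {A, C, D}
New propositions: {A, D}
Count = 2

2


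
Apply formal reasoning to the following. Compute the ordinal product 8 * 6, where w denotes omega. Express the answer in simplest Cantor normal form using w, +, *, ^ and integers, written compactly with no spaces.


Compute 8 * 6.
Ordinal * is associative and left-distributive over +, but NOT commutative; for finite n>1, n*w = w but w*n stays w*n.
Both finite; ordinal * agrees with natural *: 8 * 6 = 48.
Result = 48

48


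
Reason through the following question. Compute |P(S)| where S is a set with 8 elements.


The power set of a set with n elements has 2^n elements.
|P(S)| = 2^8 = 256

256


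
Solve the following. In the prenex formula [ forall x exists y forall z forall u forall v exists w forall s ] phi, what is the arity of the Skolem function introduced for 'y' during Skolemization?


Quantifier prefix: forall x exists y forall z forall u forall v exists w forall s
'y' is existentially quantified at position 2.
Universal variables preceding it: x
Skolem function arity = 1

1


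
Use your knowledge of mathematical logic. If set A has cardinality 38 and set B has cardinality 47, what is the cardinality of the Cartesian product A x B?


The Cartesian product A x B contains all ordered pairs (a, b).
|A x B| = |A| * |B| = 38 * 47 = 1786

1786


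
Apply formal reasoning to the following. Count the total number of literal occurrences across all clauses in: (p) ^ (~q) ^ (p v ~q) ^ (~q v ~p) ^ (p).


Counting literals in each clause:
Clause 1: 1 literal(s)
Clause 2: 1 literal(s)
Clause 3: 2 literal(s)
Clause 4: 2 literal(s)
Clause 5: 1 literal(s)
Total = 7

7


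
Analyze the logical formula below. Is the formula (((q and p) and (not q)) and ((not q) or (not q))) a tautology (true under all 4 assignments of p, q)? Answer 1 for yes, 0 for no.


Check all 4 assignments:
p=0, q=0: 0
p=0, q=1: 0
p=1, q=0: 0
p=1, q=1: 0
Satisfying count = 0/4.
Tautology iff count = 4: no.

0


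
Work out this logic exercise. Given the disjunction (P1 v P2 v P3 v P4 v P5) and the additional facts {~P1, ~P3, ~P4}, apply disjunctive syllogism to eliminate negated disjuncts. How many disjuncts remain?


Original disjuncts (5): P1, P2, P3, P4, P5
Negated (eliminate): ~P1, ~P3, ~P4
Remaining disjuncts: P2, P5
Count = 5 - 3 = 2

2


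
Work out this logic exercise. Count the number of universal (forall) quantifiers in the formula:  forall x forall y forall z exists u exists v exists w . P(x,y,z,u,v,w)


Quantifier prefix: forall x forall y forall z exists u exists v exists w
Mark each quantifier type:
  U U U E E E
Universal count = 3, Existential count = 3
Asked for universal (forall) quantifiers: 3

3


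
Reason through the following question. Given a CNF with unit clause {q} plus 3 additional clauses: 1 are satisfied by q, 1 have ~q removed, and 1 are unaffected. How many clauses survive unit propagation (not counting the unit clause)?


Satisfied (removed): 1
Shortened (remain): 1
Unchanged (remain): 1
Remaining = 1 + 1 = 2

2


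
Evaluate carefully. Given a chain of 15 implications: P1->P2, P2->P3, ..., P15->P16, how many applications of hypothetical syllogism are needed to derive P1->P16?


With 15 implications in a chain connecting 16 propositions:
P1->P2, P2->P3, ..., P15->P16
Steps needed = (number of implications) - 1 = 15 - 1 = 14

14


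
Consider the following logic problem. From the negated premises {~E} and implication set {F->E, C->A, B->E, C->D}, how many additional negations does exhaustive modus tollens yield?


Initial negated facts: {~E}
Apply modus tollens to closure:
  ~E and F->E  =>  ~F
  ~E and B->E  =>  ~B
Final negated: {~B, ~E, ~F}
New negations: {~B, ~F}
Count = 2

2


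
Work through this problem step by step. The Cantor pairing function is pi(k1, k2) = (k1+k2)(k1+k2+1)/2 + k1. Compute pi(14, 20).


k1 + k2 = 34
(k1+k2)(k1+k2+1)/2 = 34 * 35 / 2 = 595
pi = 595 + 14 = 609

609


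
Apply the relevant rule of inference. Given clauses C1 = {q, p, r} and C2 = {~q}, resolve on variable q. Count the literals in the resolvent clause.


Remove q from C1 and ~q from C2.
C1 remainder: {p, r}
C2 remainder: {}
Union (resolvent): {p, r}
Resolvent has 2 literal(s).

2


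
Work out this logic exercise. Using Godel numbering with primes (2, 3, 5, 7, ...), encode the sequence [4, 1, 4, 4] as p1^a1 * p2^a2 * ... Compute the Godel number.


Encode each element as an exponent of the corresponding prime:
  2^4 = 16
  3^1 = 3
  5^4 = 625
  7^4 = 2401
Product = 16 * 3 * 625 * 2401 = 72030000

72030000


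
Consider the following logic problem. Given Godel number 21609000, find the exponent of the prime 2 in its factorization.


Factorize 21609000 by dividing by 2 repeatedly.
Division steps: 2 divides 21609000 exactly 3 time(s).
Exponent of 2 = 3

3


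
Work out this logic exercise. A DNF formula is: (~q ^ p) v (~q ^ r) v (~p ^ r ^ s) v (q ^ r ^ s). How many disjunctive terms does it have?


A DNF formula is a disjunction of terms (conjunctions).
Terms are separated by v.
Counting the disjuncts: 4 terms.

4


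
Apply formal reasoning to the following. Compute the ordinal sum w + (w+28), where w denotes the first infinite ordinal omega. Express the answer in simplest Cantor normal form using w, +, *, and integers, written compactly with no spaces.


Compute w + (w+28).
Ordinal + is associative but NOT commutative; for finite n>0, n + w = w but w + n stays w+n.
w + (w+28) = (w+w) + 28 = w*2+28.
Result = w*2+28

w*2+28


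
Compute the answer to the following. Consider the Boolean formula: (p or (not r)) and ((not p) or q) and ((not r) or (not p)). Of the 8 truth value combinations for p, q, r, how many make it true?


Evaluate all 8 assignments for p, q, r:
p=0, q=0, r=0: 1
p=0, q=0, r=1: 0
p=0, q=1, r=0: 1
p=0, q=1, r=1: 0
p=1, q=0, r=0: 0
p=1, q=0, r=1: 0
p=1, q=1, r=0: 1
p=1, q=1, r=1: 0
Satisfying count = 3

3


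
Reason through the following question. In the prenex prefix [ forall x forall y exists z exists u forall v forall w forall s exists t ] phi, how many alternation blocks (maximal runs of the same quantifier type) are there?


Quantifier-type sequence: A A E E A A A E  (A=forall, E=exists)
Group into maximal same-type runs:
  Ax2 | Ex2 | Ax3 | Ex1
Number of blocks = 4

4


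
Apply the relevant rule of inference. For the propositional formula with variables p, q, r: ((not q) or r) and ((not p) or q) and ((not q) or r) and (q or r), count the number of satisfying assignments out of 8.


Evaluate all 8 assignments for p, q, r:
p=0, q=0, r=0: 0
p=0, q=0, r=1: 1
p=0, q=1, r=0: 0
p=0, q=1, r=1: 1
p=1, q=0, r=0: 0
p=1, q=0, r=1: 0
p=1, q=1, r=0: 0
p=1, q=1, r=1: 1
Satisfying count = 3

3


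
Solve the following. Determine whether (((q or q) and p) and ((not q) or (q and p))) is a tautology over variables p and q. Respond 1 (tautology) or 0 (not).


Check all 4 assignments:
p=0, q=0: 0
p=0, q=1: 0
p=1, q=0: 0
p=1, q=1: 1
Satisfying count = 1/4.
Tautology iff count = 4: no.

0


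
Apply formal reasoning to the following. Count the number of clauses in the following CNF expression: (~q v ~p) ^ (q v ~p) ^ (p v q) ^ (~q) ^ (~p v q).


A CNF formula is a conjunction of clauses.
Clauses are separated by ^.
Counting the conjuncts: 5 clauses.

5


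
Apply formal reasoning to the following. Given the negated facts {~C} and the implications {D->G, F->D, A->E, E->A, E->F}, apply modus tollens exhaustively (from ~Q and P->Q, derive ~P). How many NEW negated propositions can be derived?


Initial negated facts: {~C}
Apply modus tollens to closure:
  (no implication fires)
Final negated: {~C}
New negations: {(none)}
Count = 0

0


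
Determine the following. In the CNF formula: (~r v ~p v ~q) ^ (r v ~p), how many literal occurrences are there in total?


Counting literals in each clause:
Clause 1: 3 literal(s)
Clause 2: 2 literal(s)
Total = 5

5


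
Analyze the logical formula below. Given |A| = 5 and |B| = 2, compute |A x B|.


The Cartesian product A x B contains all ordered pairs (a, b).
|A x B| = |A| * |B| = 5 * 2 = 10

10


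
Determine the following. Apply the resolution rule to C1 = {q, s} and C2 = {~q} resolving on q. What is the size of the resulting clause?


Remove q from C1 and ~q from C2.
C1 remainder: {s}
C2 remainder: {}
Union (resolvent): {s}
Resolvent has 1 literal(s).

1


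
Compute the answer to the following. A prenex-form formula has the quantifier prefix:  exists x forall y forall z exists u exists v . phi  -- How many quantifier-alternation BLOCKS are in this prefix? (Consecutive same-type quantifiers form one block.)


Quantifier-type sequence: E A A E E  (A=forall, E=exists)
Group into maximal same-type runs:
  Ex1 | Ax2 | Ex2
Number of blocks = 3

3


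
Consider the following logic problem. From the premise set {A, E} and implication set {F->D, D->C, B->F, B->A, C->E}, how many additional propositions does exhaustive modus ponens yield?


Initial facts: {A, E}
Apply modus ponens to closure:
  (no implication fires)
Final known: {A, E}
New propositions: {(none)}
Count = 0

0


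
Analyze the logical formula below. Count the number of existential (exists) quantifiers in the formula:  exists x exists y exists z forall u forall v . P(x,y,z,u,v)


Quantifier prefix: exists x exists y exists z forall u forall v
Mark each quantifier type:
  E E E U U
Universal count = 2, Existential count = 3
Asked for existential (exists) quantifiers: 3

3


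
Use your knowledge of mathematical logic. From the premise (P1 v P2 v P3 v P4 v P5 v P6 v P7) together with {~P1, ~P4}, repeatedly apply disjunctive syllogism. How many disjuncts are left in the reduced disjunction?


Original disjuncts (7): P1, P2, P3, P4, P5, P6, P7
Negated (eliminate): ~P1, ~P4
Remaining disjuncts: P2, P3, P5, P6, P7
Count = 7 - 2 = 5

5


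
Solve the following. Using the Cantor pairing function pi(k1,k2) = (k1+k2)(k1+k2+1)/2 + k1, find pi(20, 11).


k1 + k2 = 31
(k1+k2)(k1+k2+1)/2 = 31 * 32 / 2 = 496
pi = 496 + 20 = 516

516


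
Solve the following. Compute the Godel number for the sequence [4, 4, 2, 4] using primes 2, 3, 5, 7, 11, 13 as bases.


Encode each element as an exponent of the corresponding prime:
  2^4 = 16
  3^4 = 81
  5^2 = 25
  7^4 = 2401
Product = 16 * 81 * 25 * 2401 = 77792400

77792400


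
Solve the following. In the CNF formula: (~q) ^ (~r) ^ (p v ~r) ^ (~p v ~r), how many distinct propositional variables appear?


Identify each variable that appears in the formula.
Variables found: p, q, r
Count = 3

3


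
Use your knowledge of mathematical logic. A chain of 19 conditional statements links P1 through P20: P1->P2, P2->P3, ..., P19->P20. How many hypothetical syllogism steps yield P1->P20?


With 19 implications in a chain connecting 20 propositions:
P1->P2, P2->P3, ..., P19->P20
Steps needed = (number of implications) - 1 = 19 - 1 = 18

18


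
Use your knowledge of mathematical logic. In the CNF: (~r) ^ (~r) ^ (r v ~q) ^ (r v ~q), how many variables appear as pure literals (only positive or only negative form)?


Check each variable for pure literal status:
p: absent (not pure)
q: pure negative
r: mixed (not pure)
Pure literal count = 1

1


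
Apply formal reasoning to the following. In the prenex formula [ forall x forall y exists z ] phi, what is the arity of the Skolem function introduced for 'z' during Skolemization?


Quantifier prefix: forall x forall y exists z
'z' is existentially quantified at position 3.
Universal variables preceding it: x, y
Skolem function arity = 2

2


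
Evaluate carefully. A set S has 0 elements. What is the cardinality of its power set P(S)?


The power set of a set with n elements has 2^n elements.
|P(S)| = 2^0 = 1

1


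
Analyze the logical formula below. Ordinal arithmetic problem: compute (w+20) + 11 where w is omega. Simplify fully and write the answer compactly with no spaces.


Compute (w+20) + 11.
Ordinal + is associative but NOT commutative; for finite n>0, n + w = w but w + n stays w+n.
By associativity: (w+20) + 11 = w + (20+11) = w+31.
Result = w+31

w+31


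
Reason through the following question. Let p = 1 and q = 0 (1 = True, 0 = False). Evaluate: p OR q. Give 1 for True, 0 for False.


p = 1, q = 0
Operation: p OR q
Evaluate: 1 OR 0 = 1

1


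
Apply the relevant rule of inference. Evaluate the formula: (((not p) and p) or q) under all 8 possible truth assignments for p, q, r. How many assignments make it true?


Check all 8 assignments:
p=0, q=0, r=0: 0
p=0, q=0, r=1: 0
p=0, q=1, r=0: 1
p=0, q=1, r=1: 1
p=1, q=0, r=0: 0
p=1, q=0, r=1: 0
p=1, q=1, r=0: 1
p=1, q=1, r=1: 1
Count of True = 4

4


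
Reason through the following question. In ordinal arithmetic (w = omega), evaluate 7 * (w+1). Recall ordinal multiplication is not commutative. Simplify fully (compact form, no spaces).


Compute 7 * (w+1).
Ordinal * is associative and left-distributive over +, but NOT commutative; for finite n>1, n*w = w but w*n stays w*n.
By left-distributivity: 7 * (w+1) = 7*w + 7*1 = w + 7 = w+7.
Result = w+7

w+7


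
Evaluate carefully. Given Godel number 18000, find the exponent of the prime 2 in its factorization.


Factorize 18000 by dividing by 2 repeatedly.
Division steps: 2 divides 18000 exactly 4 time(s).
Exponent of 2 = 4

4


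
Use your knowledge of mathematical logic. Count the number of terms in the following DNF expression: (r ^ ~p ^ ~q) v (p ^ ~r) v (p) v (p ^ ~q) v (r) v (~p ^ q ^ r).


A DNF formula is a disjunction of terms (conjunctions).
Terms are separated by v.
Counting the disjuncts: 6 terms.

6


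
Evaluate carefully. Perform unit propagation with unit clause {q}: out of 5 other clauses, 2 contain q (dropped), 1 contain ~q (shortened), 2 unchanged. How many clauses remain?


Satisfied (removed): 2
Shortened (remain): 1
Unchanged (remain): 2
Remaining = 1 + 2 = 3

3


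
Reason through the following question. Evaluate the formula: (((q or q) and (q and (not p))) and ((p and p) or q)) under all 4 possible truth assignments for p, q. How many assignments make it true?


Check all 4 assignments:
p=0, q=0: 0
p=0, q=1: 1
p=1, q=0: 0
p=1, q=1: 0
Count of True = 1

1


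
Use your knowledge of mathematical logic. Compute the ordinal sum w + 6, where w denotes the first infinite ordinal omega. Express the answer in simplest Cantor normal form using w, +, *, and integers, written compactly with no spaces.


Compute w + 6.
Ordinal + is associative but NOT commutative; for finite n>0, n + w = w but w + n stays w+n.
w + 6 is already in normal form (a successor ordinal beyond w).
Result = w+6

w+6


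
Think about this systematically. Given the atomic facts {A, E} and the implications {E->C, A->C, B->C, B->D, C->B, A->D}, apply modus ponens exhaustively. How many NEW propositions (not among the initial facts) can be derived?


Initial facts: {A, E}
Apply modus ponens to closure:
  E and E->C  =>  C
  C and C->B  =>  B
  A and A->D  =>  D
Final known: {A, B, C, D, E}
New propositions: {B, C, D}
Count = 3

3


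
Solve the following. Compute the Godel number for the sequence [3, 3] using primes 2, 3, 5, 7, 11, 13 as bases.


Encode each element as an exponent of the corresponding prime:
  2^3 = 8
  3^3 = 27
Product = 8 * 27 = 216

216


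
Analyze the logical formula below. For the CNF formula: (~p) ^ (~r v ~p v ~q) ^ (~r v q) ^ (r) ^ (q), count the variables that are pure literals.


Check each variable for pure literal status:
p: pure negative
q: mixed (not pure)
r: mixed (not pure)
Pure literal count = 1

1


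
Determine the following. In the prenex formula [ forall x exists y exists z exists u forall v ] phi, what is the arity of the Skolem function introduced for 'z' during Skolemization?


Quantifier prefix: forall x exists y exists z exists u forall v
'z' is existentially quantified at position 3.
Universal variables preceding it: x
Skolem function arity = 1

1


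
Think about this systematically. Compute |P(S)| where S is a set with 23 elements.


The power set of a set with n elements has 2^n elements.
|P(S)| = 2^23 = 8388608

8388608


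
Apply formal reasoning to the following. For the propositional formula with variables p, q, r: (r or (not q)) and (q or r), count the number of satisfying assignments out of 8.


Evaluate all 8 assignments for p, q, r:
p=0, q=0, r=0: 0
p=0, q=0, r=1: 1
p=0, q=1, r=0: 0
p=0, q=1, r=1: 1
p=1, q=0, r=0: 0
p=1, q=0, r=1: 1
p=1, q=1, r=0: 0
p=1, q=1, r=1: 1
Satisfying count = 4

4


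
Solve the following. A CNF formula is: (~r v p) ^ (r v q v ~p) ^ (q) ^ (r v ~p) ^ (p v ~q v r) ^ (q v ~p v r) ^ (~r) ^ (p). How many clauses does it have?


A CNF formula is a conjunction of clauses.
Clauses are separated by ^.
Counting the conjuncts: 8 clauses.

8


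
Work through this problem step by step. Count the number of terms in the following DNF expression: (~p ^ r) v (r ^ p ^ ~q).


A DNF formula is a disjunction of terms (conjunctions).
Terms are separated by v.
Counting the disjuncts: 2 terms.

2


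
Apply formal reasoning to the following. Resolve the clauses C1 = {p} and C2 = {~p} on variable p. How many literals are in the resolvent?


Remove p from C1 and ~p from C2.
C1 remainder: {}
C2 remainder: {}
Union (resolvent): {} (empty clause)
Resolvent has 0 literal(s).

0


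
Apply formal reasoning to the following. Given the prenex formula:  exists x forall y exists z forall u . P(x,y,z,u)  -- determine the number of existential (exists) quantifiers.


Quantifier prefix: exists x forall y exists z forall u
Mark each quantifier type:
  E U E U
Universal count = 2, Existential count = 2
Asked for existential (exists) quantifiers: 2

2


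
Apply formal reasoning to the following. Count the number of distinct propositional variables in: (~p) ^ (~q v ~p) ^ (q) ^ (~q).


Identify each variable that appears in the formula.
Variables found: p, q
Count = 2

2


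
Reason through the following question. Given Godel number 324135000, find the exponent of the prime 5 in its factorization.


Factorize 324135000 by dividing by 5 repeatedly.
Division steps: 5 divides 324135000 exactly 4 time(s).
Exponent of 5 = 4

4


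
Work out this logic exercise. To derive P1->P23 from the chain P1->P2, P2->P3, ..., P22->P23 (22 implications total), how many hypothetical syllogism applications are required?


With 22 implications in a chain connecting 23 propositions:
P1->P2, P2->P3, ..., P22->P23
Steps needed = (number of implications) - 1 = 22 - 1 = 21

21


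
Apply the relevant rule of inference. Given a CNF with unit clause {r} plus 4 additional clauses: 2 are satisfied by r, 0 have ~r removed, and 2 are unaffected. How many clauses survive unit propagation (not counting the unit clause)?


Satisfied (removed): 2
Shortened (remain): 0
Unchanged (remain): 2
Remaining = 0 + 2 = 2

2
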